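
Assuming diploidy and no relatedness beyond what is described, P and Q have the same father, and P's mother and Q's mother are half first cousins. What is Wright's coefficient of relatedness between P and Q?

0.265625

With two independent routes of shared ancestry, r is the sum of the two contributions.
P and Q are related in two ways: half-sibs through their shared father (r = 1/4) and half second cousins through their mothers (r = 1/64).
r = 1/4 + 1/64 = 0.265625.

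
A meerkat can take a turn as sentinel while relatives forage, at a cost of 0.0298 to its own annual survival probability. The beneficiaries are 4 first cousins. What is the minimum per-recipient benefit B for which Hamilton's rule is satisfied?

0.0596

r to a first cousin = 0.125 (first cousins share one grandparent pair — two paths of length 4: r = 2·(1/2)^4 = 1/8).
Hamilton's rule with n recipients of equal r: n·r·B > C, so B > C/(n·r) = 0.0298/(4·0.125) = 0.0596.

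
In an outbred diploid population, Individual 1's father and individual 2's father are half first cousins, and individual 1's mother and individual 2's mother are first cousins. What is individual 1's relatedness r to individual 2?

0.046875

Relatedness sums over independent paths through distinct common ancestors.
Individual 1 and individual 2 are related in two ways: half second cousins through their fathers (r = 1/64) and second cousins through their mothers (r = 1/32).
r = 1/64 + 1/32 = 3/64 = 0.046875.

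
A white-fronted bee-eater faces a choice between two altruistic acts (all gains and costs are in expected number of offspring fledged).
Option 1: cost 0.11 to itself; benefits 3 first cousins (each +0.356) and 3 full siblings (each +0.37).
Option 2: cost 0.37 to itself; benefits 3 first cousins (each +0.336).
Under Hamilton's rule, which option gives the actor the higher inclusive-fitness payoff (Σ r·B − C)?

Option 1

Option 1: r to a first cousin = 0.125.
Option 1: r to a full sibling = 0.5.
Option 1: Σ r·B − C = (3·0.125·0.356 + 3·0.5·0.37) − 0.11 = 0.5785.
Option 2: r to a first cousin = 0.125.
Option 2: Σ r·B − C = (3·0.125·0.336) − 0.37 = -0.244.
Option 1 has the higher net inclusive-fitness payoff.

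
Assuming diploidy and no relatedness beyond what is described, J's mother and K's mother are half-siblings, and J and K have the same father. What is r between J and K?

Independent pedigree routes through distinct common ancestors add.
J and K are related in two ways: half first cousins through their mothers (r = 1/16) and half-sibs through their shared father (r = 1/4).
r = 1/16 + 1/4 = 5/16 = 0.3125.

0.3125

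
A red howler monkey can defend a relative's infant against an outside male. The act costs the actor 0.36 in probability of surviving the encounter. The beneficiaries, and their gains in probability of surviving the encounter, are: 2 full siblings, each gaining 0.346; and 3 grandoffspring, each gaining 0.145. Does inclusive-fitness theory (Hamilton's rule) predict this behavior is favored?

Hamilton's rule: the trait is favored when the sum of r·B over every recipient exceeds the actor's cost C.
r to a full sibling = 0.5 (full sibs share both parents — two paths of length 2: r = 2·(1/2)^2 = 1/2).
r to a grandoffspring = 0.25 (two parent–offspring links: r = (1/2)^2 = 1/4).
Summing one r·B term per recipient: 2·0.5·0.346 + 3·0.25·0.145 = 0.45475.
0.45475 > 0.36: the indirect benefit exceeds the cost.

Yes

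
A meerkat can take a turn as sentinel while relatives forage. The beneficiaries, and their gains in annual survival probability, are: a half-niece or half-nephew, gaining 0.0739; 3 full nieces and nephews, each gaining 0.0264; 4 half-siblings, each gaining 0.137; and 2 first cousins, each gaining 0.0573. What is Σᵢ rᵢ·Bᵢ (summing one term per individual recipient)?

0.1803625

r to a half-niece or half-nephew = 1/8 (half-aunt/uncle↔niece/nephew: one path of length 3: r = (1/2)^3 = 1/8).
r to a full niece or nephew = 0.25 (full aunt/uncle↔niece/nephew: two paths of length 3 through the shared grandparent pair: r = 2·(1/2)^3 = 1/4).
r to a half-sibling = 0.25 (half-sibs share one parent — one path of length 2: r = (1/2)^2 = 1/4).
r to a first cousin = 1/8 (first cousins share one grandparent pair — two paths of length 4: r = 2·(1/2)^4 = 1/8).
Summing one r·B term per recipient: 1·0.125·0.0739 + 3·0.25·0.0264 + 4·0.25·0.137 + 2·0.125·0.0573 = 0.1803625.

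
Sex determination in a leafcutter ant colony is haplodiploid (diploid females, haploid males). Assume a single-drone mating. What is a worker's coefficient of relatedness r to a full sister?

0.75

Haplodiploid full sisters inherit their father's entire haploid genome identically (contributing 1/2) and on average half of their mother's contribution (1/2 · 1/2 = 1/4); r = 1/2 + 1/4 = 3/4.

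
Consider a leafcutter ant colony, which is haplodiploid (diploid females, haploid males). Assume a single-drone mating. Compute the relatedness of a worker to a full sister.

0.75

Haplodiploid full sisters inherit their father's entire haploid genome identically (contributing 1/2) and on average half of their mother's contribution (1/2 · 1/2 = 1/4); r = 1/2 + 1/4 = 3/4.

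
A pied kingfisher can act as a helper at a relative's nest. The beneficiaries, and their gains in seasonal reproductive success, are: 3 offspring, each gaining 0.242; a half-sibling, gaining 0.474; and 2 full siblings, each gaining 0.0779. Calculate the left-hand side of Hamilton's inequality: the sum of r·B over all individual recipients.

r to an offspring = 0.5 (one parent–offspring link: r = (1/2)^1 = 1/2).
r to a half-sibling = 1/4 (half-sibs share one parent — one path of length 2: r = (1/2)^2 = 1/4).
r to a full sibling = 1/2 (full sibs share both parents — two paths of length 2: r = 2·(1/2)^2 = 1/2).
Summing one r·B term per recipient: 3·0.5·0.242 + 1·0.25·0.474 + 2·0.5·0.0779 = 0.5594.

0.5594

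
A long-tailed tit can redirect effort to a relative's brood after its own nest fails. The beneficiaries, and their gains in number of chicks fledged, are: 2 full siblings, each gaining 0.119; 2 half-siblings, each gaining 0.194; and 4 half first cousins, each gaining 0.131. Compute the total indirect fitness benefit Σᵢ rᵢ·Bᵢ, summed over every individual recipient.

r to a full sibling = 1/2 (full sibs share both parents — two paths of length 2: r = 2·(1/2)^2 = 1/2).
r to a half-sibling = 0.25 (half-sibs share one parent — one path of length 2: r = (1/2)^2 = 1/4).
r to a half first cousin = 0.0625 (half first cousins share one grandparent — one path of length 4: r = (1/2)^4 = 1/16).
Summing one r·B term per recipient: 2·0.5·0.119 + 2·0.25·0.194 + 4·0.0625·0.131 = 0.24875.

0.24875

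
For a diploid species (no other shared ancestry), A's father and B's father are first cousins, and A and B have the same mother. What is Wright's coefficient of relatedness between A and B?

With two independent routes of shared ancestry, r is the sum of the two contributions.
A and B are related in two ways: second cousins through their fathers (r = 1/32) and half-sibs through their shared mother (r = 1/4).
r = 1/32 + 1/4 = 0.28125.

0.28125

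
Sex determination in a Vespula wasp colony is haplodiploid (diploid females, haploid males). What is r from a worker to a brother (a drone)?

0.25

Her haploid brother carries none of their father's genes and a random half of their mother's genome; that half matches the maternal half of her own genome with probability 1/2: r = 1/2 · 1/2 = 1/4.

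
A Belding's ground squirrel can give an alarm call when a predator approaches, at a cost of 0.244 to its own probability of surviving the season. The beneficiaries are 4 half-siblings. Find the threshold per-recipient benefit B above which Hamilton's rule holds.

0.244

r to a half-sibling = 0.25 (half-sibs share one parent — one path of length 2: r = (1/2)^2 = 1/4).
Hamilton's rule with n recipients of equal r: n·r·B > C, so B > C/(n·r) = 0.244/(4·0.25) = 0.244.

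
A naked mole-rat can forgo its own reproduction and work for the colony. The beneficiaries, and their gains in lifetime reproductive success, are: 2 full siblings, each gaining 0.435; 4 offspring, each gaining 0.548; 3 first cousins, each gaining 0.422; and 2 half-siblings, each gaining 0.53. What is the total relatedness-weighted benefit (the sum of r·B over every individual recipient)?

r to a full sibling = 1/2 (full sibs share both parents — two paths of length 2: r = 2·(1/2)^2 = 1/2).
r to an offspring = 1/2 (one parent–offspring link: r = (1/2)^1 = 1/2).
r to a first cousin = 0.125 (first cousins share one grandparent pair — two paths of length 4: r = 2·(1/2)^4 = 1/8).
r to a half-sibling = 1/4 (half-sibs share one parent — one path of length 2: r = (1/2)^2 = 1/4).
Summing one r·B term per recipient: 2·0.5·0.435 + 4·0.5·0.548 + 3·0.125·0.422 + 2·0.25·0.53 = 1.95425.

1.95425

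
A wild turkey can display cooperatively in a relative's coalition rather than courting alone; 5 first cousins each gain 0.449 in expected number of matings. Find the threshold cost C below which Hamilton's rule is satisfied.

r to a first cousin = 0.125 (first cousins share one grandparent pair — two paths of length 4: r = 2·(1/2)^4 = 1/8).
Hamilton's rule: n·r·B > C, so the trait is favored while C < n·r·B = 5·0.125·0.449 = 0.280625.

0.280625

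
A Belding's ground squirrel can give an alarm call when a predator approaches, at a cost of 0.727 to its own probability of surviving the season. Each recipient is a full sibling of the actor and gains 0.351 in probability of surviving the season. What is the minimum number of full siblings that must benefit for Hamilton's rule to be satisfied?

r to a full sibling = 0.5 (full sibs share both parents — two paths of length 2: r = 2·(1/2)^2 = 1/2).
Hamilton's rule: n·r·B > C  ⇒  n > C/(r·B) = 0.727/(0.5·0.351) = 4.142.
The smallest integer exceeding 4.142 is 5.

5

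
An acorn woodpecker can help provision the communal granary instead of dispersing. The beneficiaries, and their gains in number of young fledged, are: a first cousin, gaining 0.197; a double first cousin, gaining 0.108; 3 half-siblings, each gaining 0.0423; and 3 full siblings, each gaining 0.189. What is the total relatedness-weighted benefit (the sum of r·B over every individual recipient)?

r to a first cousin = 1/8 (first cousins share one grandparent pair — two paths of length 4: r = 2·(1/2)^4 = 1/8).
r to a double first cousin = 1/4 (double first cousins share both grandparent pairs — four paths of length 4: r = 4·(1/2)^4 = 1/4).
r to a half-sibling = 0.25 (half-sibs share one parent — one path of length 2: r = (1/2)^2 = 1/4).
r to a full sibling = 1/2 (full sibs share both parents — two paths of length 2: r = 2·(1/2)^2 = 1/2).
Summing one r·B term per recipient: 1·0.125·0.197 + 1·0.25·0.108 + 3·0.25·0.0423 + 3·0.5·0.189 = 0.36685.

0.36685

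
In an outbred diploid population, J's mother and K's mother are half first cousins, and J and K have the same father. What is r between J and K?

Independent pedigree routes through distinct common ancestors add.
J and K are related in two ways: half second cousins through their mothers (r = 1/64) and half-sibs through their shared father (r = 1/4).
r = 1/64 + 1/4 = 17/64 = 0.265625.

0.265625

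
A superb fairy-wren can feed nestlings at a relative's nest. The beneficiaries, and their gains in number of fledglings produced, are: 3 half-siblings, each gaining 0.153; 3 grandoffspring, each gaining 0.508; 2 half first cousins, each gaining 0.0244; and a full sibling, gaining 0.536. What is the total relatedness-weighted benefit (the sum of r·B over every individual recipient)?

0.7668

r to a half-sibling = 0.25 (half-sibs share one parent — one path of length 2: r = (1/2)^2 = 1/4).
r to a grandoffspring = 1/4 (two parent–offspring links: r = (1/2)^2 = 1/4).
r to a half first cousin = 0.0625 (half first cousins share one grandparent — one path of length 4: r = (1/2)^4 = 1/16).
r to a full sibling = 1/2 (full sibs share both parents — two paths of length 2: r = 2·(1/2)^2 = 1/2).
Summing one r·B term per recipient: 3·0.25·0.153 + 3·0.25·0.508 + 2·0.0625·0.0244 + 1·0.5·0.536 = 0.7668.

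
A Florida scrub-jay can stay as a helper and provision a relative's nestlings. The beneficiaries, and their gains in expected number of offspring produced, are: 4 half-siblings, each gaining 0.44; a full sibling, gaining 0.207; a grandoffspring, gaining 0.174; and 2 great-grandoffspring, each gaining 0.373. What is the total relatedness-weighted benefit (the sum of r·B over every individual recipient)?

0.68025

r to a half-sibling = 0.25 (half-sibs share one parent — one path of length 2: r = (1/2)^2 = 1/4).
r to a full sibling = 1/2 (full sibs share both parents — two paths of length 2: r = 2·(1/2)^2 = 1/2).
r to a grandoffspring = 1/4 (two parent–offspring links: r = (1/2)^2 = 1/4).
r to a great-grandoffspring = 1/8 (three parent–offspring links: r = (1/2)^3 = 1/8).
Summing one r·B term per recipient: 4·0.25·0.44 + 1·0.5·0.207 + 1·0.25·0.174 + 2·0.125·0.373 = 0.68025.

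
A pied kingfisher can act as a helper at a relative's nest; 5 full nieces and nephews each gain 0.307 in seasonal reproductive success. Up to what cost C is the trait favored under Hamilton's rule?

r to a full niece or nephew = 0.25 (full aunt/uncle↔niece/nephew: two paths of length 3 through the shared grandparent pair: r = 2·(1/2)^3 = 1/4).
Hamilton's rule: n·r·B > C, so the trait is favored while C < n·r·B = 5·0.25·0.307 = 0.38375.

0.38375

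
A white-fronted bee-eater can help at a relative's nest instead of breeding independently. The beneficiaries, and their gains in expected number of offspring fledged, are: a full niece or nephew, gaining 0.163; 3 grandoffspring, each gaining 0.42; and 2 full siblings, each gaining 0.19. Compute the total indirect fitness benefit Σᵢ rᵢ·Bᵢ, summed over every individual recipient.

r to a full niece or nephew = 0.25 (full aunt/uncle↔niece/nephew: two paths of length 3 through the shared grandparent pair: r = 2·(1/2)^3 = 1/4).
r to a grandoffspring = 0.25 (two parent–offspring links: r = (1/2)^2 = 1/4).
r to a full sibling = 1/2 (full sibs share both parents — two paths of length 2: r = 2·(1/2)^2 = 1/2).
Summing one r·B term per recipient: 1·0.25·0.163 + 3·0.25·0.42 + 2·0.5·0.19 = 0.54575.

0.54575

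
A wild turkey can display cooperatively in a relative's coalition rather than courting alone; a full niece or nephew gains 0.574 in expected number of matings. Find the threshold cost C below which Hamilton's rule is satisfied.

0.1435

r to a full niece or nephew = 0.25 (full aunt/uncle↔niece/nephew: two paths of length 3 through the shared grandparent pair: r = 2·(1/2)^3 = 1/4).
Hamilton's rule: n·r·B > C, so the trait is favored while C < n·r·B = 1·0.25·0.574 = 0.1435.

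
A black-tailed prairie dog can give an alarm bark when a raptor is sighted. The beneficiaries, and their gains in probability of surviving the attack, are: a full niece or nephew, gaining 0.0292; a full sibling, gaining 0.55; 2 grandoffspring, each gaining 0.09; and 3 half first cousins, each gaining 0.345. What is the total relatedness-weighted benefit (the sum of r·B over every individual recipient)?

0.3919875

r to a full niece or nephew = 1/4 (full aunt/uncle↔niece/nephew: two paths of length 3 through the shared grandparent pair: r = 2·(1/2)^3 = 1/4).
r to a full sibling = 0.5 (full sibs share both parents — two paths of length 2: r = 2·(1/2)^2 = 1/2).
r to a grandoffspring = 0.25 (two parent–offspring links: r = (1/2)^2 = 1/4).
r to a half first cousin = 1/16 (half first cousins share one grandparent — one path of length 4: r = (1/2)^4 = 1/16).
Summing one r·B term per recipient: 1·0.25·0.0292 + 1·0.5·0.55 + 2·0.25·0.09 + 3·0.0625·0.345 = 0.3919875.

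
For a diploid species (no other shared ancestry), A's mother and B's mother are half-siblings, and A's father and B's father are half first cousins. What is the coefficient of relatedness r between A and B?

Wright's path rule: contributions from independent ancestry routes add.
A and B are related in two ways: half first cousins through their mothers (r = 1/16) and half second cousins through their fathers (r = 1/64).
r = 1/16 + 1/64 = 0.078125.

0.078125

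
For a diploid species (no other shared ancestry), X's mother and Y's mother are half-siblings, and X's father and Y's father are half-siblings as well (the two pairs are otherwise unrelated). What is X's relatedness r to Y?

Relatedness sums over independent paths through distinct common ancestors.
X and Y are related in two ways: half first cousins through their mothers (r = 1/16) and half first cousins through their fathers (r = 1/16).
r = 1/16 + 1/16 = 1/8 = 0.125.

0.125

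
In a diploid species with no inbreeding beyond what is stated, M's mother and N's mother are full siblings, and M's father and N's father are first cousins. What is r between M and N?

Wright's path rule: contributions from independent ancestry routes add.
M and N are related in two ways: first cousins through their mothers (r = 1/8) and second cousins through their fathers (r = 1/32).
r = 1/8 + 1/32 = 5/32 = 0.15625.

0.15625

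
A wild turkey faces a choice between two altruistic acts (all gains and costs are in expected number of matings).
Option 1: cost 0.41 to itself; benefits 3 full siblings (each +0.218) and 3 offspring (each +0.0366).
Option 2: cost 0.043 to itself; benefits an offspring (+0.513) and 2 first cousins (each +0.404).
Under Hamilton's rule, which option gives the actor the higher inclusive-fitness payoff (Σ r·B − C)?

Option 1: r to a full sibling = 0.5.
Option 1: r to an offspring = 0.5.
Option 1: Σ r·B − C = (3·0.5·0.218 + 3·0.5·0.0366) − 0.41 = -0.0281.
Option 2: r to an offspring = 0.5.
Option 2: r to a first cousin = 0.125.
Option 2: Σ r·B − C = (1·0.5·0.513 + 2·0.125·0.404) − 0.043 = 0.3145.
Option 2 has the higher net inclusive-fitness payoff.

Option 2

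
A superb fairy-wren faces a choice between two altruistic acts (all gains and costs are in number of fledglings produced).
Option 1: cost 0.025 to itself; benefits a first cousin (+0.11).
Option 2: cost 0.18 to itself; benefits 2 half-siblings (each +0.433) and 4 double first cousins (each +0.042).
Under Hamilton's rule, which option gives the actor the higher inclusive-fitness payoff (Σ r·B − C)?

Option 1: r to a first cousin = 0.125.
Option 1: Σ r·B − C = (1·0.125·0.11) − 0.025 = -0.01125.
Option 2: r to a half-sibling = 0.25.
Option 2: r to a double first cousin = 0.25.
Option 2: Σ r·B − C = (2·0.25·0.433 + 4·0.25·0.042) − 0.18 = 0.0785.
Option 2 has the higher net inclusive-fitness payoff.

Option 2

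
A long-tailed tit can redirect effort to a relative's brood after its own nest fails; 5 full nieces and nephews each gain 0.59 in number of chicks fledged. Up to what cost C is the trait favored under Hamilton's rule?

r to a full niece or nephew = 0.25 (full aunt/uncle↔niece/nephew: two paths of length 3 through the shared grandparent pair: r = 2·(1/2)^3 = 1/4).
Hamilton's rule: n·r·B > C, so the trait is favored while C < n·r·B = 5·0.25·0.59 = 0.7375.

0.7375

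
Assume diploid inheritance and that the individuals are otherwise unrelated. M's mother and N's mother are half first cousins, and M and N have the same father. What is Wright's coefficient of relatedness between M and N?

0.265625

Relatedness sums over independent paths through distinct common ancestors.
M and N are related in two ways: half second cousins through their mothers (r = 1/64) and half-sibs through their shared father (r = 1/4).
r = 1/64 + 1/4 = 17/64 = 0.265625.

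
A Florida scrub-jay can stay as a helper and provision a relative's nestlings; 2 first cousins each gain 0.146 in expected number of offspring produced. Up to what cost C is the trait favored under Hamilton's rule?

0.0365

r to a first cousin = 1/8 (first cousins share one grandparent pair — two paths of length 4: r = 2·(1/2)^4 = 1/8).
Hamilton's rule: n·r·B > C, so the trait is favored while C < n·r·B = 2·0.125·0.146 = 0.0365.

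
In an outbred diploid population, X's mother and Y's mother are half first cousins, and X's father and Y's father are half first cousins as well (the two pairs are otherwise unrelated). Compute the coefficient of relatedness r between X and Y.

Relatedness sums over independent paths through distinct common ancestors.
X and Y are related in two ways: half second cousins through their mothers (r = 1/64) and half second cousins through their fathers (r = 1/64).
r = 1/64 + 1/64 = 1/32 = 0.03125.

0.03125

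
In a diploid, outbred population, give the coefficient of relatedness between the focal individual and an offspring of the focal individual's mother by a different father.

0.25

Each parent–offspring link contributes a factor of 1/2, and independent paths through distinct common ancestors add.
Half-sibs share one parent — one path of length 2: r = (1/2)^2 = 1/4.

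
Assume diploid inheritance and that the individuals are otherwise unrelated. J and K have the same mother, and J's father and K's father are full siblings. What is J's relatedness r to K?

Independent pedigree routes through distinct common ancestors add.
J and K are related in two ways: half-sibs through their shared mother (r = 1/4) and first cousins through their fathers (r = 1/8).
r = 1/4 + 1/8 = 0.375.

0.375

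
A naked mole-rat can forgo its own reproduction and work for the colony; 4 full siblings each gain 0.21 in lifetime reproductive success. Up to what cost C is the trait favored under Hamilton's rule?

0.42

r to a full sibling = 0.5 (full sibs share both parents — two paths of length 2: r = 2·(1/2)^2 = 1/2).
Hamilton's rule: n·r·B > C, so the trait is favored while C < n·r·B = 4·0.5·0.21 = 0.42.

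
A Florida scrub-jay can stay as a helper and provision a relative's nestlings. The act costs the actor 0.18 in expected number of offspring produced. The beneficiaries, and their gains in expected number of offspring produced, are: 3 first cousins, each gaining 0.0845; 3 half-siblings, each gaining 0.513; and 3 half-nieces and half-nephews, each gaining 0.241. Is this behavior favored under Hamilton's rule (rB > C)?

Yes

Hamilton's rule: the trait is favored when the sum of r·B over every recipient exceeds the actor's cost C.
r to a first cousin = 1/8 (first cousins share one grandparent pair — two paths of length 4: r = 2·(1/2)^4 = 1/8).
r to a half-sibling = 0.25 (half-sibs share one parent — one path of length 2: r = (1/2)^2 = 1/4).
r to a half-niece or half-nephew = 1/8 (half-aunt/uncle↔niece/nephew: one path of length 3: r = (1/2)^3 = 1/8).
Summing one r·B term per recipient: 3·0.125·0.0845 + 3·0.25·0.513 + 3·0.125·0.241 = 0.5068125.
0.5068125 > 0.18: the indirect benefit exceeds the cost.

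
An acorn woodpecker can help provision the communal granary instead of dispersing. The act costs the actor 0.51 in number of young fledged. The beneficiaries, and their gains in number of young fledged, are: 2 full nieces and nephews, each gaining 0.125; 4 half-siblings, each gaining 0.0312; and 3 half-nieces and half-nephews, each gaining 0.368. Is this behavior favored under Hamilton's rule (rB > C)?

Hamilton's rule: the trait is favored when the sum of r·B over every recipient exceeds the actor's cost C.
r to a full niece or nephew = 1/4 (full aunt/uncle↔niece/nephew: two paths of length 3 through the shared grandparent pair: r = 2·(1/2)^3 = 1/4).
r to a half-sibling = 1/4 (half-sibs share one parent — one path of length 2: r = (1/2)^2 = 1/4).
r to a half-niece or half-nephew = 0.125 (half-aunt/uncle↔niece/nephew: one path of length 3: r = (1/2)^3 = 1/8).
Summing one r·B term per recipient: 2·0.25·0.125 + 4·0.25·0.0312 + 3·0.125·0.368 = 0.2317.
0.2317 < 0.51: the indirect benefit is less than the cost.

No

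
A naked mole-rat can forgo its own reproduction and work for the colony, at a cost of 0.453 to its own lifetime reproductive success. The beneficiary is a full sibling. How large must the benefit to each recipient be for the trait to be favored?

r to a full sibling = 1/2 (full sibs share both parents — two paths of length 2: r = 2·(1/2)^2 = 1/2).
Hamilton's rule with n recipients of equal r: n·r·B > C, so B > C/(n·r) = 0.453/(1·0.5) = 0.906.

0.906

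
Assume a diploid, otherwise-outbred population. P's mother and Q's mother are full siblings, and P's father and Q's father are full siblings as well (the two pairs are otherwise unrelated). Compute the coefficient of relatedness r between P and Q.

0.25

Wright's path rule: contributions from independent ancestry routes add.
P and Q are related in two ways: first cousins through their mothers (r = 1/8) and first cousins through their fathers (r = 1/8) — i.e. double first cousins.
r = 1/8 + 1/8 = 0.25.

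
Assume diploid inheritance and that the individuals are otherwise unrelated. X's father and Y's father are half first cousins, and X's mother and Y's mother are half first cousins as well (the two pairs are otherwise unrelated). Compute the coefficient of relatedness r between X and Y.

Independent pedigree routes through distinct common ancestors add.
X and Y are related in two ways: half second cousins through their fathers (r = 1/64) and half second cousins through their mothers (r = 1/64).
r = 1/64 + 1/64 = 0.03125.

0.03125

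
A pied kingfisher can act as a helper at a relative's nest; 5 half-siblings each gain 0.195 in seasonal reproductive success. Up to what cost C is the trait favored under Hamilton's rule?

r to a half-sibling = 1/4 (half-sibs share one parent — one path of length 2: r = (1/2)^2 = 1/4).
Hamilton's rule: n·r·B > C, so the trait is favored while C < n·r·B = 5·0.25·0.195 = 0.24375.

0.24375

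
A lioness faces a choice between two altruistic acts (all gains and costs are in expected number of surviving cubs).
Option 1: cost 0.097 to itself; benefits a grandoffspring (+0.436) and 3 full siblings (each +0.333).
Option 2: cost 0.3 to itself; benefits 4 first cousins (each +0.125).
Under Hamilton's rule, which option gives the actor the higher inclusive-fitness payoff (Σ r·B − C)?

Option 1: r to a grandoffspring = 0.25.
Option 1: r to a full sibling = 0.5.
Option 1: Σ r·B − C = (1·0.25·0.436 + 3·0.5·0.333) − 0.097 = 0.5115.
Option 2: r to a first cousin = 0.125.
Option 2: Σ r·B − C = (4·0.125·0.125) − 0.3 = -0.2375.
Option 1 has the higher net inclusive-fitness payoff.

Option 1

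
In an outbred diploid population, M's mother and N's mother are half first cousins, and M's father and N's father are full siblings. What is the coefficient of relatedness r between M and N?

Wright's path rule: contributions from independent ancestry routes add.
M and N are related in two ways: half second cousins through their mothers (r = 1/64) and first cousins through their fathers (r = 1/8).
r = 1/64 + 1/8 = 9/64 = 0.140625.

0.140625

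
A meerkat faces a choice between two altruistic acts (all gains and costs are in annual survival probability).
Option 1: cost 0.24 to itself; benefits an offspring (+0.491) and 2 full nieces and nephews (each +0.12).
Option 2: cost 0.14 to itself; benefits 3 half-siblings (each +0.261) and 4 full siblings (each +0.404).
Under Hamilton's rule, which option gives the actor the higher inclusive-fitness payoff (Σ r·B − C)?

Option 1: r to an offspring = 0.5.
Option 1: r to a full niece or nephew = 0.25.
Option 1: Σ r·B − C = (1·0.5·0.491 + 2·0.25·0.12) − 0.24 = 0.0655.
Option 2: r to a half-sibling = 0.25.
Option 2: r to a full sibling = 0.5.
Option 2: Σ r·B − C = (3·0.25·0.261 + 4·0.5·0.404) − 0.14 = 0.86375.
Option 2 has the higher net inclusive-fitness payoff.

Option 2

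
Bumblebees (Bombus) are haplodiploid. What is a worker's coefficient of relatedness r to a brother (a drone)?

0.25

Her haploid brother carries none of their father's genes and a random half of their mother's genome; that half matches the maternal half of her own genome with probability 1/2: r = 1/2 · 1/2 = 1/4.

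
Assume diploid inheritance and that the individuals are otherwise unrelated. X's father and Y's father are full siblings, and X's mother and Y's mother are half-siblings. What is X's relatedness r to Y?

Relatedness sums over independent paths through distinct common ancestors.
X and Y are related in two ways: first cousins through their fathers (r = 1/8) and half first cousins through their mothers (r = 1/16).
r = 1/8 + 1/16 = 3/16 = 0.1875.

0.1875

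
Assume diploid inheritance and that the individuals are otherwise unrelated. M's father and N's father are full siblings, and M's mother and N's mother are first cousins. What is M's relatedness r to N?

0.15625

Wright's path rule: contributions from independent ancestry routes add.
M and N are related in two ways: first cousins through their fathers (r = 1/8) and second cousins through their mothers (r = 1/32).
r = 1/8 + 1/32 = 5/32 = 0.15625.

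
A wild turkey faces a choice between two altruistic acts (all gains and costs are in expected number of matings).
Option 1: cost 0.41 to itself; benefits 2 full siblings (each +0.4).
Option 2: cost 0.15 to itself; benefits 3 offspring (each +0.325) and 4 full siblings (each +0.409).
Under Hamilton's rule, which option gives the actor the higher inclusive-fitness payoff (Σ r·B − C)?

Option 1: r to a full sibling = 0.5.
Option 1: Σ r·B − C = (2·0.5·0.4) − 0.41 = -0.01.
Option 2: r to an offspring = 0.5.
Option 2: r to a full sibling = 0.5.
Option 2: Σ r·B − C = (3·0.5·0.325 + 4·0.5·0.409) − 0.15 = 1.1555.
Option 2 has the higher net inclusive-fitness payoff.

Option 2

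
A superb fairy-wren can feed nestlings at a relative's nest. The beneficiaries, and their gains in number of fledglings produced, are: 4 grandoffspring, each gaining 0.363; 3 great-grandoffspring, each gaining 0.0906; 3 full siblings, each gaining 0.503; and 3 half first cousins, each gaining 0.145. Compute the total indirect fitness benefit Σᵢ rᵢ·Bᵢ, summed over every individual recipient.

1.1786625

r to a grandoffspring = 0.25 (two parent–offspring links: r = (1/2)^2 = 1/4).
r to a great-grandoffspring = 0.125 (three parent–offspring links: r = (1/2)^3 = 1/8).
r to a full sibling = 1/2 (full sibs share both parents — two paths of length 2: r = 2·(1/2)^2 = 1/2).
r to a half first cousin = 1/16 (half first cousins share one grandparent — one path of length 4: r = (1/2)^4 = 1/16).
Summing one r·B term per recipient: 4·0.25·0.363 + 3·0.125·0.0906 + 3·0.5·0.503 + 3·0.0625·0.145 = 1.1786625.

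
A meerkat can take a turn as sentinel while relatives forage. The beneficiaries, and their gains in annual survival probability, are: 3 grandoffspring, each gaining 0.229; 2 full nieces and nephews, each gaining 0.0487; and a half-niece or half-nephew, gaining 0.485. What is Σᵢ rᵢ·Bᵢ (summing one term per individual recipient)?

r to a grandoffspring = 0.25 (two parent–offspring links: r = (1/2)^2 = 1/4).
r to a full niece or nephew = 1/4 (full aunt/uncle↔niece/nephew: two paths of length 3 through the shared grandparent pair: r = 2·(1/2)^3 = 1/4).
r to a half-niece or half-nephew = 0.125 (half-aunt/uncle↔niece/nephew: one path of length 3: r = (1/2)^3 = 1/8).
Summing one r·B term per recipient: 3·0.25·0.229 + 2·0.25·0.0487 + 1·0.125·0.485 = 0.256725.

0.256725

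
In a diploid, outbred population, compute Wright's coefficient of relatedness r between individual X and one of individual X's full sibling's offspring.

Each parent–offspring link contributes a factor of 1/2, and independent paths through distinct common ancestors add.
Full aunt/uncle↔niece/nephew: two paths of length 3 through the shared grandparent pair: r = 2·(1/2)^3 = 1/4.

0.25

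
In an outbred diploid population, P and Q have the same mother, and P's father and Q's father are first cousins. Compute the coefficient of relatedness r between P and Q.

Relatedness sums over independent paths through distinct common ancestors.
P and Q are related in two ways: half-sibs through their shared mother (r = 1/4) and second cousins through their fathers (r = 1/32).
r = 1/4 + 1/32 = 0.28125.

0.28125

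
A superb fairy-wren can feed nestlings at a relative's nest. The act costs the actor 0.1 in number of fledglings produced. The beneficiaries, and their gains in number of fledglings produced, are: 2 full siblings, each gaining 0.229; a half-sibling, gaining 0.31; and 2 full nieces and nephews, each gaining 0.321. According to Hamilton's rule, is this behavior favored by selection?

Hamilton's rule: the trait is favored when the sum of r·B over every recipient exceeds the actor's cost C.
r to a full sibling = 1/2 (full sibs share both parents — two paths of length 2: r = 2·(1/2)^2 = 1/2).
r to a half-sibling = 0.25 (half-sibs share one parent — one path of length 2: r = (1/2)^2 = 1/4).
r to a full niece or nephew = 1/4 (full aunt/uncle↔niece/nephew: two paths of length 3 through the shared grandparent pair: r = 2·(1/2)^3 = 1/4).
Summing one r·B term per recipient: 2·0.5·0.229 + 1·0.25·0.31 + 2·0.25·0.321 = 0.467.
0.467 > 0.1: the indirect benefit exceeds the cost.

Yes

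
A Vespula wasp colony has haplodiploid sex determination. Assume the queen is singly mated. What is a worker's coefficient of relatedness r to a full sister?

Haplodiploid full sisters inherit their father's entire haploid genome identically (contributing 1/2) and on average half of their mother's contribution (1/2 · 1/2 = 1/4); r = 1/2 + 1/4 = 3/4.

0.75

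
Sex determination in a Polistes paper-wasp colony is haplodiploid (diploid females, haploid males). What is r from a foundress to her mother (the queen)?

One meiotic link between diploid queen and diploid daughter: r = 1/2.

0.5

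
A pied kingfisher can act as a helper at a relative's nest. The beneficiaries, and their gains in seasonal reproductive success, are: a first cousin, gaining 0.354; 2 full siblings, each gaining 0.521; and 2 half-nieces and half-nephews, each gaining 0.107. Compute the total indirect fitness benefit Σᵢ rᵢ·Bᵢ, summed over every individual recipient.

r to a first cousin = 0.125 (first cousins share one grandparent pair — two paths of length 4: r = 2·(1/2)^4 = 1/8).
r to a full sibling = 0.5 (full sibs share both parents — two paths of length 2: r = 2·(1/2)^2 = 1/2).
r to a half-niece or half-nephew = 1/8 (half-aunt/uncle↔niece/nephew: one path of length 3: r = (1/2)^3 = 1/8).
Summing one r·B term per recipient: 1·0.125·0.354 + 2·0.5·0.521 + 2·0.125·0.107 = 0.592.

0.592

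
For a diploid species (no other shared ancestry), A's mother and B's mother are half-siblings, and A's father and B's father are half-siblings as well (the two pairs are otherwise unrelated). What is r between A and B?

0.125

With two independent routes of shared ancestry, r is the sum of the two contributions.
A and B are related in two ways: half first cousins through their mothers (r = 1/16) and half first cousins through their fathers (r = 1/16).
r = 1/16 + 1/16 = 0.125.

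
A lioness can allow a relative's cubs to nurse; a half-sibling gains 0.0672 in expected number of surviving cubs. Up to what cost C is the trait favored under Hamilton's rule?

0.0168

r to a half-sibling = 1/4 (half-sibs share one parent — one path of length 2: r = (1/2)^2 = 1/4).
Hamilton's rule: n·r·B > C, so the trait is favored while C < n·r·B = 1·0.25·0.0672 = 0.0168.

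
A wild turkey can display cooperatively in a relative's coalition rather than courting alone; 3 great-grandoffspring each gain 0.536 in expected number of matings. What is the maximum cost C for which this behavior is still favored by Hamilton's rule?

r to a great-grandoffspring = 0.125 (three parent–offspring links: r = (1/2)^3 = 1/8).
Hamilton's rule: n·r·B > C, so the trait is favored while C < n·r·B = 3·0.125·0.536 = 0.201.

0.201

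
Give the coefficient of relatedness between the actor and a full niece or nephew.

Full aunt/uncle↔niece/nephew: two paths of length 3 through the shared grandparent pair: r = 2·(1/2)^3 = 1/4.

0.25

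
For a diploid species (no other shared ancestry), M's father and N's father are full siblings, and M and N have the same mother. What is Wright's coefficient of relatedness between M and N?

Relatedness sums over independent paths through distinct common ancestors.
M and N are related in two ways: first cousins through their fathers (r = 1/8) and half-sibs through their shared mother (r = 1/4).
r = 1/8 + 1/4 = 0.375.

0.375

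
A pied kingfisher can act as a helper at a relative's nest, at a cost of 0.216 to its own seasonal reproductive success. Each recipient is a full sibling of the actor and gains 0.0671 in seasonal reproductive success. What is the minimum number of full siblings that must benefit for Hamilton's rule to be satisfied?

7

r to a full sibling = 1/2 (full sibs share both parents — two paths of length 2: r = 2·(1/2)^2 = 1/2).
Hamilton's rule: n·r·B > C  ⇒  n > C/(r·B) = 0.216/(0.5·0.0671) = 6.438.
The smallest integer exceeding 6.438 is 7.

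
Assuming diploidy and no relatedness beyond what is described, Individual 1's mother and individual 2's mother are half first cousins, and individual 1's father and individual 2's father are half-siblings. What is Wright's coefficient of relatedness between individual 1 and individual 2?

0.078125

Relatedness sums over independent paths through distinct common ancestors.
Individual 1 and individual 2 are related in two ways: half second cousins through their mothers (r = 1/64) and half first cousins through their fathers (r = 1/16).
r = 1/64 + 1/16 = 0.078125.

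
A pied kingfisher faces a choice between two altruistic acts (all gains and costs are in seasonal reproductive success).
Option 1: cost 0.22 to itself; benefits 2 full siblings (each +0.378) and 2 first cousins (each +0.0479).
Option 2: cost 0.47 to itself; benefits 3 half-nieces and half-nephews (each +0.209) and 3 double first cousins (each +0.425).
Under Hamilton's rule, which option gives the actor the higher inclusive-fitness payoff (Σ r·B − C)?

Option 1: r to a full sibling = 0.5.
Option 1: r to a first cousin = 0.125.
Option 1: Σ r·B − C = (2·0.5·0.378 + 2·0.125·0.0479) − 0.22 = 0.169975.
Option 2: r to a half-niece or half-nephew = 0.125.
Option 2: r to a double first cousin = 0.25.
Option 2: Σ r·B − C = (3·0.125·0.209 + 3·0.25·0.425) − 0.47 = -0.072875.
Option 1 has the higher net inclusive-fitness payoff.

Option 1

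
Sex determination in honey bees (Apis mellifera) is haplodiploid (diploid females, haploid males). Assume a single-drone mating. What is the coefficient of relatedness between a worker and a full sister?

Haplodiploid full sisters inherit their father's entire haploid genome identically (contributing 1/2) and on average half of their mother's contribution (1/2 · 1/2 = 1/4); r = 1/2 + 1/4 = 3/4.

0.75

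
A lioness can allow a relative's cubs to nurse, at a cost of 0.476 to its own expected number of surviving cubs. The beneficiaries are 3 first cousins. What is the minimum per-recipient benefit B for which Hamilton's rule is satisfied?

r to a first cousin = 0.125 (first cousins share one grandparent pair — two paths of length 4: r = 2·(1/2)^4 = 1/8).
Hamilton's rule with n recipients of equal r: n·r·B > C, so B > C/(n·r) = 0.476/(3·0.125) = 1.2693.

1.2693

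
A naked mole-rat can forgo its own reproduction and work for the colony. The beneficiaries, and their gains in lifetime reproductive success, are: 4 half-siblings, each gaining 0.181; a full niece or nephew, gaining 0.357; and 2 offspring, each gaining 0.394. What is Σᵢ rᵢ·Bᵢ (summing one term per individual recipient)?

0.66425

r to a half-sibling = 1/4 (half-sibs share one parent — one path of length 2: r = (1/2)^2 = 1/4).
r to a full niece or nephew = 0.25 (full aunt/uncle↔niece/nephew: two paths of length 3 through the shared grandparent pair: r = 2·(1/2)^3 = 1/4).
r to an offspring = 0.5 (one parent–offspring link: r = (1/2)^1 = 1/2).
Summing one r·B term per recipient: 4·0.25·0.181 + 1·0.25·0.357 + 2·0.5·0.394 = 0.66425.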